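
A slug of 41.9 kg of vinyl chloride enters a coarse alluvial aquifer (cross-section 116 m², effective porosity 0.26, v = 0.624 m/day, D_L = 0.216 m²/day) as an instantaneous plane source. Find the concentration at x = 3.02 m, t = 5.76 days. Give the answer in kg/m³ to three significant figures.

For an instantaneous plane source, C(x,t) = M/(n_e·A·√(4πDt)) · exp(−(x−vt)²/(4Dt)), with n_e·A the pore (flow) area.
Plume center vt = 0.624 × 5.76 = 3.59424 m, so the well at 3.02 m is 0.57424 m upgradient of the peak.
√(4πDt) = 3.954 m, giving peak height M/(n_e·A·√(4πDt)) = 41.9/(0.26 × 116 × 3.954) = 0.3514 kg/m³.
(x−vt)²/(4Dt) = (-0.57424)²/(4 × 0.216 × 5.76) = 0.06626; exp(−0.06626) = 0.9359.
C = 0.3514 × 0.9359 = 0.329 kg/m³.

0.329 kg/m³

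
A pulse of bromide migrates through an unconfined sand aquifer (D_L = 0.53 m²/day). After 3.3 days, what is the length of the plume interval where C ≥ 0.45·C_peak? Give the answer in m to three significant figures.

4.73 m

The plume is Gaussian with σ = √(2Dt) = √(2 × 0.53 × 3.3) = 1.870 m.
C/C_peak = exp(−Δx²/(2σ²)) = 0.45 ⇒ Δx = σ·√(−2 ln 0.45) = 1.870 × 1.264 = 2.364 m.
Width = 2Δx = 4.73 m.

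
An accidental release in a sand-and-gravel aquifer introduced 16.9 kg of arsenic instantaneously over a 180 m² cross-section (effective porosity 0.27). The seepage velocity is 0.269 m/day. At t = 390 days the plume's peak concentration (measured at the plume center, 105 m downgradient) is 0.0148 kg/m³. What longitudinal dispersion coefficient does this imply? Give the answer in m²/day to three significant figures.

At the plume center C_max = M/(n_e·A·√(4πDt)), so D = M²/(4πt·(n_e·A·C_max)²).
n_e·A·C_max = 0.27 × 180 × 0.0148 = 0.7193 kg/m.
D = 16.9²/(4π × 390 × 0.7193²) = 0.113 m²/day.

0.113 m²/day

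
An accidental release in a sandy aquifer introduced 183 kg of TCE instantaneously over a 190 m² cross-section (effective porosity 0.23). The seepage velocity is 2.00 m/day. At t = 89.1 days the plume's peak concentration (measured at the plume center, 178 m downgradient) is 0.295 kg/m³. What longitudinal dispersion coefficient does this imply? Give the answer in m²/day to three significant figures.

At the plume center C_max = M/(n_e·A·√(4πDt)), so D = M²/(4πt·(n_e·A·C_max)²).
n_e·A·C_max = 0.23 × 190 × 0.295 = 12.89 kg/m.
D = 183²/(4π × 89.1 × 12.89²) = 0.180 m²/day.

0.180 m²/day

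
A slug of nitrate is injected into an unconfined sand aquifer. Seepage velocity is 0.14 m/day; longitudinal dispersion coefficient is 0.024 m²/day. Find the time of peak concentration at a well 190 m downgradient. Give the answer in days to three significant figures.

For the 1D instantaneous-source solution, setting ∂C/∂t = 0 at fixed x gives v²t² + 2Dt − x² = 0, so t = (√(D² + v²x²) − D)/v².
√(D² + v²x²) = √(0.024² + 0.14² × 190²) = 26.60; v² = 0.0196.
t = (26.60 − 0.024)/0.0196 = 1360 days (vs. the pure-advection estimate x/v = 1360 d).

1360 days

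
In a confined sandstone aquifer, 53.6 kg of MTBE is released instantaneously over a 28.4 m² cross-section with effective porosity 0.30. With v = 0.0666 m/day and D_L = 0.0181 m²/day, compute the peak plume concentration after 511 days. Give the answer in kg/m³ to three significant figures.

0.584 kg/m³

The peak of an instantaneous 1D plume sits at x = vt; there the Gaussian factor is 1 and C_max = M/(n_e·A·√(4πDt)), where n_e·A is the pore area the mass is dissolved in.
√(4πDt) = √(4π × 0.0181 × 511) = 10.78 m, so C_max = 53.6/(0.30 × 28.4 × 10.78) = 0.584 kg/m³.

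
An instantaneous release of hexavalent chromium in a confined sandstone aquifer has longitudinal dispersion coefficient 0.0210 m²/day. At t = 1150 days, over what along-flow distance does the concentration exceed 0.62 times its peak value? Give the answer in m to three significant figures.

The plume is Gaussian with σ = √(2Dt) = √(2 × 0.0210 × 1150) = 6.950 m.
C/C_peak = exp(−Δx²/(2σ²)) = 0.62 ⇒ Δx = σ·√(−2 ln 0.62) = 6.950 × 0.9778 = 6.796 m.
Width = 2Δx = 13.6 m.

13.6 m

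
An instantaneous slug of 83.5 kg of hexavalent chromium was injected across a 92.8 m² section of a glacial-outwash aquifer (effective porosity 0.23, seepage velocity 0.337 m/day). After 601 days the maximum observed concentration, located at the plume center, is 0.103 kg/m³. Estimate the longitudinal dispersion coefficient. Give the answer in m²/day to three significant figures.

0.191 m²/day

At the plume center C_max = M/(n_e·A·√(4πDt)), so D = M²/(4πt·(n_e·A·C_max)²).
n_e·A·C_max = 0.23 × 92.8 × 0.103 = 2.198 kg/m.
D = 83.5²/(4π × 601 × 2.198²) = 0.191 m²/day.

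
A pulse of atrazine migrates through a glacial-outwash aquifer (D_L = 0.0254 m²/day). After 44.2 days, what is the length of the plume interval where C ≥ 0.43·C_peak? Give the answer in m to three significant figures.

The plume is Gaussian with σ = √(2Dt) = √(2 × 0.0254 × 44.2) = 1.498 m.
C/C_peak = exp(−Δx²/(2σ²)) = 0.43 ⇒ Δx = σ·√(−2 ln 0.43) = 1.498 × 1.299 = 1.946 m.
Width = 2Δx = 3.89 m.

3.89 m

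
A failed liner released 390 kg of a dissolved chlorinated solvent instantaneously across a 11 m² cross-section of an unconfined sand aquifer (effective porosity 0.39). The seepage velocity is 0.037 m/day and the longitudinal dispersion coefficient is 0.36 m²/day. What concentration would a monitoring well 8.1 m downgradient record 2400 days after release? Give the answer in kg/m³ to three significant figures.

0.133 kg/m³

For an instantaneous plane source, C(x,t) = M/(n_e·A·√(4πDt)) · exp(−(x−vt)²/(4Dt)), with n_e·A the pore (flow) area.
Plume center vt = 0.037 × 2400 = 88.8 m, so the well at 8.1 m is 80.7 m upgradient of the peak.
√(4πDt) = 104.2 m, giving peak height M/(n_e·A·√(4πDt)) = 390/(0.39 × 11 × 104.2) = 0.8724 kg/m³.
(x−vt)²/(4Dt) = (-80.7)²/(4 × 0.36 × 2400) = 1.884; exp(−1.884) = 0.1520.
C = 0.8724 × 0.1520 = 0.133 kg/m³.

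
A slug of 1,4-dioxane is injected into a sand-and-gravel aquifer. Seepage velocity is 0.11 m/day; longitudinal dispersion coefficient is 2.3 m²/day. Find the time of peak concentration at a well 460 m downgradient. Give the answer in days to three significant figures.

For the 1D instantaneous-source solution, setting ∂C/∂t = 0 at fixed x gives v²t² + 2Dt − x² = 0, so t = (√(D² + v²x²) − D)/v².
√(D² + v²x²) = √(2.3² + 0.11² × 460²) = 50.65; v² = 0.0121.
t = (50.65 − 2.3)/0.0121 = 4000 days (vs. the pure-advection estimate x/v = 4180 d).

4000 days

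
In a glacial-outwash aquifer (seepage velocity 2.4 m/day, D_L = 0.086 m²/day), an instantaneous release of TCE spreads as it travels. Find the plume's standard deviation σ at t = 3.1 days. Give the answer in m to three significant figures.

Dispersive spreading gives a Gaussian with σ² = 2Dt; advection only shifts the center.
σ = √(2 × 0.086 × 3.1) = 0.730 m.

0.730 m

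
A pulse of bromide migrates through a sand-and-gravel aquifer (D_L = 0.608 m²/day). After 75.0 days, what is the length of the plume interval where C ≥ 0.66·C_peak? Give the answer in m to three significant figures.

17.4 m

The plume is Gaussian with σ = √(2Dt) = √(2 × 0.608 × 75.0) = 9.550 m.
C/C_peak = exp(−Δx²/(2σ²)) = 0.66 ⇒ Δx = σ·√(−2 ln 0.66) = 9.550 × 0.9116 = 8.706 m.
Width = 2Δx = 17.4 m.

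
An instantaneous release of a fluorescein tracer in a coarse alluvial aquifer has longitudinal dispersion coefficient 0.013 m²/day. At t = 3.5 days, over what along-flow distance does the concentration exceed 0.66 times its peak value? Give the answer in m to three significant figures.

The plume is Gaussian with σ = √(2Dt) = √(2 × 0.013 × 3.5) = 0.3017 m.
C/C_peak = exp(−Δx²/(2σ²)) = 0.66 ⇒ Δx = σ·√(−2 ln 0.66) = 0.3017 × 0.9116 = 0.2750 m.
Width = 2Δx = 0.550 m.

0.550 m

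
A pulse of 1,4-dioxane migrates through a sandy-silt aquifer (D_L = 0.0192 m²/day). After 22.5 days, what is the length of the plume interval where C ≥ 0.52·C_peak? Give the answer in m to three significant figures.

2.13 m

The plume is Gaussian with σ = √(2Dt) = √(2 × 0.0192 × 22.5) = 0.9295 m.
C/C_peak = exp(−Δx²/(2σ²)) = 0.52 ⇒ Δx = σ·√(−2 ln 0.52) = 0.9295 × 1.144 = 1.063 m.
Width = 2Δx = 2.13 m.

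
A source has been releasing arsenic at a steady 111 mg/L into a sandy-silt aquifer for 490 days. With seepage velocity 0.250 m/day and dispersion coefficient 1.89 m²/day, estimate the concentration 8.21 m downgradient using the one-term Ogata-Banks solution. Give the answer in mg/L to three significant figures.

For a continuous step input, C/C₀ ≈ ½·erfc((x−vt)/(2√(Dt))).
vt = 0.250 × 490 = 122.5 m and 2√(Dt) = 2√(1.89 × 490) = 60.86 m.
Argument (x−vt)/(2√(Dt)) = (8.21 − 122.5)/60.86 = -1.878; ½·erfc(-1.878) = 0.9960.
C = 111 × 0.9960 = 111 mg/L.

111 mg/L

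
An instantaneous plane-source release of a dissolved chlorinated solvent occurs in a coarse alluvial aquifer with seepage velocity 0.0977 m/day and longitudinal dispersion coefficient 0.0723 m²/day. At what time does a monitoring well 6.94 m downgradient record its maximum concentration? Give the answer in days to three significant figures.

For the 1D instantaneous-source solution, setting ∂C/∂t = 0 at fixed x gives v²t² + 2Dt − x² = 0, so t = (√(D² + v²x²) − D)/v².
√(D² + v²x²) = √(0.0723² + 0.0977² × 6.94²) = 0.6819; v² = 0.00954529.
t = (0.6819 − 0.0723)/0.00954529 = 63.9 days (vs. the pure-advection estimate x/v = 71.0 d).

63.9 days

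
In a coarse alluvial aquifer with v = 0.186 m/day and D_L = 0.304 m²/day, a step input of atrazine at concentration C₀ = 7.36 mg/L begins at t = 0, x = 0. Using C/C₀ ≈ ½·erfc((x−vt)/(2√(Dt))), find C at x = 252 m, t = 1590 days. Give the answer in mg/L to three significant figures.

6.77 mg/L

For a continuous step input, C/C₀ ≈ ½·erfc((x−vt)/(2√(Dt))).
vt = 0.186 × 1590 = 295.74 m and 2√(Dt) = 2√(0.304 × 1590) = 43.97 m.
Argument (x−vt)/(2√(Dt)) = (252 − 295.74)/43.97 = -0.9948; ½·erfc(-0.9948) = 0.9203.
C = 7.36 × 0.9203 = 6.77 mg/L.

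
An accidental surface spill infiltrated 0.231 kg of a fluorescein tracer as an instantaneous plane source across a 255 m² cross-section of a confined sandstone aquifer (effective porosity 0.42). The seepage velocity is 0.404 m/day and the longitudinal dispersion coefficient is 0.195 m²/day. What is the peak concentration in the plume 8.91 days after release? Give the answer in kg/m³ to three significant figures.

0.000462 kg/m³

The peak of an instantaneous 1D plume sits at x = vt; there the Gaussian factor is 1 and C_max = M/(n_e·A·√(4πDt)), where n_e·A is the pore area the mass is dissolved in.
√(4πDt) = √(4π × 0.195 × 8.91) = 4.673 m, so C_max = 0.231/(0.42 × 255 × 4.673) = 0.000462 kg/m³.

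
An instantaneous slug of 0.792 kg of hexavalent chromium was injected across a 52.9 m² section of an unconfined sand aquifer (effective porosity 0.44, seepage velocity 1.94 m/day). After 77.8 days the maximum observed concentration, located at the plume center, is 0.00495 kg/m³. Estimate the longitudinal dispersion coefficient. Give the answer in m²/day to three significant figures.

At the plume center C_max = M/(n_e·A·√(4πDt)), so D = M²/(4πt·(n_e·A·C_max)²).
n_e·A·C_max = 0.44 × 52.9 × 0.00495 = 0.1152 kg/m.
D = 0.792²/(4π × 77.8 × 0.1152²) = 0.0483 m²/day.

0.0483 m²/day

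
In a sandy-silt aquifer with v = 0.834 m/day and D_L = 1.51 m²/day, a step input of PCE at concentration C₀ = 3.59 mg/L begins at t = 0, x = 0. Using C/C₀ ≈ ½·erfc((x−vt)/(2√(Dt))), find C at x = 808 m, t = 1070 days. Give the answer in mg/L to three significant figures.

For a continuous step input, C/C₀ ≈ ½·erfc((x−vt)/(2√(Dt))).
vt = 0.834 × 1070 = 892.38 m and 2√(Dt) = 2√(1.51 × 1070) = 80.39 m.
Argument (x−vt)/(2√(Dt)) = (808 − 892.38)/80.39 = -1.050; ½·erfc(-1.050) = 0.9312.
C = 3.59 × 0.9312 = 3.34 mg/L.

3.34 mg/L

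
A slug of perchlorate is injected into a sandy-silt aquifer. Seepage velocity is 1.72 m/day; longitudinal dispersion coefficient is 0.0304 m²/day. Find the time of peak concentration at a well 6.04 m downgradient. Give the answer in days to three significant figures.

3.50 days

For the 1D instantaneous-source solution, setting ∂C/∂t = 0 at fixed x gives v²t² + 2Dt − x² = 0, so t = (√(D² + v²x²) − D)/v².
√(D² + v²x²) = √(0.0304² + 1.72² × 6.04²) = 10.39; v² = 2.9584.
t = (10.39 − 0.0304)/2.9584 = 3.50 days (vs. the pure-advection estimate x/v = 3.51 d).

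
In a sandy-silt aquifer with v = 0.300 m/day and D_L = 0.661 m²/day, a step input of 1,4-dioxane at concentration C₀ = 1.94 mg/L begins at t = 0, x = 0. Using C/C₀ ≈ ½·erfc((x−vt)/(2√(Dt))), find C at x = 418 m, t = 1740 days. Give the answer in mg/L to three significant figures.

For a continuous step input, C/C₀ ≈ ½·erfc((x−vt)/(2√(Dt))).
vt = 0.300 × 1740 = 522 m and 2√(Dt) = 2√(0.661 × 1740) = 67.83 m.
Argument (x−vt)/(2√(Dt)) = (418 − 522)/67.83 = -1.533; ½·erfc(-1.533) = 0.9849.
C = 1.94 × 0.9849 = 1.91 mg/L.

1.91 mg/L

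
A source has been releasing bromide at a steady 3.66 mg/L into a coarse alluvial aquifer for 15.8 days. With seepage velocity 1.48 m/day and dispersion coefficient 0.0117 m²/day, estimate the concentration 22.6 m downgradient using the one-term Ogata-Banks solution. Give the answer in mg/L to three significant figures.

3.30 mg/L

For a continuous step input, C/C₀ ≈ ½·erfc((x−vt)/(2√(Dt))).
vt = 1.48 × 15.8 = 23.384 m and 2√(Dt) = 2√(0.0117 × 15.8) = 0.8599 m.
Argument (x−vt)/(2√(Dt)) = (22.6 − 23.384)/0.8599 = -0.9117; ½·erfc(-0.9117) = 0.9014.
C = 3.66 × 0.9014 = 3.30 mg/L.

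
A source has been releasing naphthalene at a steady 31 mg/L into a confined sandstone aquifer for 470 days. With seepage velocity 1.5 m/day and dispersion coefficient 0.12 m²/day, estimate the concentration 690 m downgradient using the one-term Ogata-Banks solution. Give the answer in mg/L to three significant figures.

For a continuous step input, C/C₀ ≈ ½·erfc((x−vt)/(2√(Dt))).
vt = 1.5 × 470 = 705 m and 2√(Dt) = 2√(0.12 × 470) = 15.02 m.
Argument (x−vt)/(2√(Dt)) = (690 − 705)/15.02 = -0.9987; ½·erfc(-0.9987) = 0.9211.
C = 31 × 0.9211 = 28.6 mg/L.

28.6 mg/L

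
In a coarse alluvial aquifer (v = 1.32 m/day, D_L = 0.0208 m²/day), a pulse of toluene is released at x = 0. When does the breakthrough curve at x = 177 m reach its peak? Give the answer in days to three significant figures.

134 days

For the 1D instantaneous-source solution, setting ∂C/∂t = 0 at fixed x gives v²t² + 2Dt − x² = 0, so t = (√(D² + v²x²) − D)/v².
√(D² + v²x²) = √(0.0208² + 1.32² × 177²) = 233.6; v² = 1.7424.
t = (233.6 − 0.0208)/1.7424 = 134 days (vs. the pure-advection estimate x/v = 134 d).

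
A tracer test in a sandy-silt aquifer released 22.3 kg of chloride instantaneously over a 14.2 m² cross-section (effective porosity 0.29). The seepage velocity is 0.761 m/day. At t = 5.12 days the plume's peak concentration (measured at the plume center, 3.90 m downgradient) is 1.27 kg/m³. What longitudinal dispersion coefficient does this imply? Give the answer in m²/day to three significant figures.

0.283 m²/day

At the plume center C_max = M/(n_e·A·√(4πDt)), so D = M²/(4πt·(n_e·A·C_max)²).
n_e·A·C_max = 0.29 × 14.2 × 1.27 = 5.230 kg/m.
D = 22.3²/(4π × 5.12 × 5.230²) = 0.283 m²/day.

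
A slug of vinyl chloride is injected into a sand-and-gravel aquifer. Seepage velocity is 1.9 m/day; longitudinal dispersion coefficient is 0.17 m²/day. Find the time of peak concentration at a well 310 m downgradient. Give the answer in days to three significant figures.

163 days

For the 1D instantaneous-source solution, setting ∂C/∂t = 0 at fixed x gives v²t² + 2Dt − x² = 0, so t = (√(D² + v²x²) − D)/v².
√(D² + v²x²) = √(0.17² + 1.9² × 310²) = 589.0; v² = 3.61.
t = (589.0 − 0.17)/3.61 = 163 days (vs. the pure-advection estimate x/v = 163 d).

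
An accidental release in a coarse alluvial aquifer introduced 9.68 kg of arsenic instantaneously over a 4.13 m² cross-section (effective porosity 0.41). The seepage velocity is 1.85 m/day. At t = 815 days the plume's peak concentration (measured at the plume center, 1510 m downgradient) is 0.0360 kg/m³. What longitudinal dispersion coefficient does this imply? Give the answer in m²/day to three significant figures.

At the plume center C_max = M/(n_e·A·√(4πDt)), so D = M²/(4πt·(n_e·A·C_max)²).
n_e·A·C_max = 0.41 × 4.13 × 0.0360 = 0.06096 kg/m.
D = 9.68²/(4π × 815 × 0.06096²) = 2.46 m²/day.

2.46 m²/day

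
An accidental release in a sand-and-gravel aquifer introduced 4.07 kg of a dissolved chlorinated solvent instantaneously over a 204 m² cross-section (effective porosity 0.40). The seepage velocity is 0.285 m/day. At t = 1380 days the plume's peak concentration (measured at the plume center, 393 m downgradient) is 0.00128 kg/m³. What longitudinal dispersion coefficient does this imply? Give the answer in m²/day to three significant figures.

0.0876 m²/day

At the plume center C_max = M/(n_e·A·√(4πDt)), so D = M²/(4πt·(n_e·A·C_max)²).
n_e·A·C_max = 0.40 × 204 × 0.00128 = 0.1044 kg/m.
D = 4.07²/(4π × 1380 × 0.1044²) = 0.0876 m²/day.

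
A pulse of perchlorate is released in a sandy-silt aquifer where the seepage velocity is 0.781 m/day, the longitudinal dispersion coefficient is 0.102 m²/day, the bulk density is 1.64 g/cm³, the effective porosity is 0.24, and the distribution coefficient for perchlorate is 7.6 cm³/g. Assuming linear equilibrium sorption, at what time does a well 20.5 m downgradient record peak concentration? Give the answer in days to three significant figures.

1380 days

Retardation factor R = 1 + ρ_b·K_d/n = 1 + 1.64 × 7.6/0.24 = 52.93.
Sorption retards both mechanisms: v_R = v/R = 0.01476 m/day, D_R = D/R = 0.001927 m²/day.
Peak time from v_R²t² + 2D_R t − x² = 0: t = (√(D_R² + v_R²x²) − D_R)/v_R².
√(D_R² + v_R²x²) = √(0.001927² + 0.01476² × 20.5²) = 0.3026; v_R² = 0.0002179.
t = (0.3026 − 0.001927)/0.0002179 = 1380 days.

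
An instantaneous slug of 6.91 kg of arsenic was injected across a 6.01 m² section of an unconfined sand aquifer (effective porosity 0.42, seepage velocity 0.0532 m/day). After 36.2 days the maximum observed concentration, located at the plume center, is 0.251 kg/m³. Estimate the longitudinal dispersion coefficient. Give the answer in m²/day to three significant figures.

0.261 m²/day

At the plume center C_max = M/(n_e·A·√(4πDt)), so D = M²/(4πt·(n_e·A·C_max)²).
n_e·A·C_max = 0.42 × 6.01 × 0.251 = 0.6336 kg/m.
D = 6.91²/(4π × 36.2 × 0.6336²) = 0.261 m²/day.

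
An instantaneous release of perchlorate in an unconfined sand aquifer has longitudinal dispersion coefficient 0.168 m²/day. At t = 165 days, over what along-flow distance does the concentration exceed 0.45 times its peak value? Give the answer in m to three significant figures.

18.8 m

The plume is Gaussian with σ = √(2Dt) = √(2 × 0.168 × 165) = 7.446 m.
C/C_peak = exp(−Δx²/(2σ²)) = 0.45 ⇒ Δx = σ·√(−2 ln 0.45) = 7.446 × 1.264 = 9.412 m.
Width = 2Δx = 18.8 m.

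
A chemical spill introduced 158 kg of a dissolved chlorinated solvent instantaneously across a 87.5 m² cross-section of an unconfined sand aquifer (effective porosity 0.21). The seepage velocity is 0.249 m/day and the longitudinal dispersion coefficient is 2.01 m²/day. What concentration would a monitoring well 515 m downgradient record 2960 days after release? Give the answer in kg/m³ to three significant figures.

0.00396 kg/m³

For an instantaneous plane source, C(x,t) = M/(n_e·A·√(4πDt)) · exp(−(x−vt)²/(4Dt)), with n_e·A the pore (flow) area.
Plume center vt = 0.249 × 2960 = 737.04 m, so the well at 515 m is 222.04 m upgradient of the peak.
√(4πDt) = 273.4 m, giving peak height M/(n_e·A·√(4πDt)) = 158/(0.21 × 87.5 × 273.4) = 0.03145 kg/m³.
(x−vt)²/(4Dt) = (-222.04)²/(4 × 2.01 × 2960) = 2.072; exp(−2.072) = 0.1259.
C = 0.03145 × 0.1259 = 0.00396 kg/m³.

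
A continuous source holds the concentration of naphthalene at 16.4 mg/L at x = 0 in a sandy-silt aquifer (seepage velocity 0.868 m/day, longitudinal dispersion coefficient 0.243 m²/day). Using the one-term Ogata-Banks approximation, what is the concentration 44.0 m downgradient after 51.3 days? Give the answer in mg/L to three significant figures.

For a continuous step input, C/C₀ ≈ ½·erfc((x−vt)/(2√(Dt))).
vt = 0.868 × 51.3 = 44.5284 m and 2√(Dt) = 2√(0.243 × 51.3) = 7.061 m.
Argument (x−vt)/(2√(Dt)) = (44.0 − 44.5284)/7.061 = -0.07483; ½·erfc(-0.07483) = 0.5421.
C = 16.4 × 0.5421 = 8.89 mg/L.

8.89 mg/L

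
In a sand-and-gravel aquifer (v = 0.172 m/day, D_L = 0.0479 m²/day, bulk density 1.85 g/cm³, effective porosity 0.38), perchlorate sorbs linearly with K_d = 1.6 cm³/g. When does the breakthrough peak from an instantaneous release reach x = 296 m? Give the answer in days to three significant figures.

Retardation factor R = 1 + ρ_b·K_d/n = 1 + 1.85 × 1.6/0.38 = 8.789.
Sorption retards both mechanisms: v_R = v/R = 0.01957 m/day, D_R = D/R = 0.005450 m²/day.
Peak time from v_R²t² + 2D_R t − x² = 0: t = (√(D_R² + v_R²x²) − D_R)/v_R².
√(D_R² + v_R²x²) = √(0.005450² + 0.01957² × 296²) = 5.793; v_R² = 0.0003830.
t = (5.793 − 0.005450)/0.0003830 = 15100 days.

15100 days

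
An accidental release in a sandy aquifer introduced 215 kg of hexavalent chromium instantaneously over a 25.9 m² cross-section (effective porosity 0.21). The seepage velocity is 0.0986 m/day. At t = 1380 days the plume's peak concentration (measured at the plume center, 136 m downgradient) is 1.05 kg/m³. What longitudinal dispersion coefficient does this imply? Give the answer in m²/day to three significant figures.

0.0817 m²/day

At the plume center C_max = M/(n_e·A·√(4πDt)), so D = M²/(4πt·(n_e·A·C_max)²).
n_e·A·C_max = 0.21 × 25.9 × 1.05 = 5.711 kg/m.
D = 215²/(4π × 1380 × 5.711²) = 0.0817 m²/day.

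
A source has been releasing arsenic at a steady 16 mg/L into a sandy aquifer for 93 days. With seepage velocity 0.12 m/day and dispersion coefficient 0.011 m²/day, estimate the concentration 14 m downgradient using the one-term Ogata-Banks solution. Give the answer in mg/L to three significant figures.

0.377 mg/L

For a continuous step input, C/C₀ ≈ ½·erfc((x−vt)/(2√(Dt))).
vt = 0.12 × 93 = 11.16 m and 2√(Dt) = 2√(0.011 × 93) = 2.023 m.
Argument (x−vt)/(2√(Dt)) = (14 − 11.16)/2.023 = 1.404; ½·erfc(1.404) = 0.02354.
C = 16 × 0.02354 = 0.377 mg/L.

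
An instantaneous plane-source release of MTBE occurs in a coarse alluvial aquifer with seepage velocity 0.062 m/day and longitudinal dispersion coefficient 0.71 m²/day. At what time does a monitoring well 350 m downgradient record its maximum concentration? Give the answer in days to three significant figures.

For the 1D instantaneous-source solution, setting ∂C/∂t = 0 at fixed x gives v²t² + 2Dt − x² = 0, so t = (√(D² + v²x²) − D)/v².
√(D² + v²x²) = √(0.71² + 0.062² × 350²) = 21.71; v² = 0.003844.
t = (21.71 − 0.71)/0.003844 = 5460 days (vs. the pure-advection estimate x/v = 5650 d).

5460 days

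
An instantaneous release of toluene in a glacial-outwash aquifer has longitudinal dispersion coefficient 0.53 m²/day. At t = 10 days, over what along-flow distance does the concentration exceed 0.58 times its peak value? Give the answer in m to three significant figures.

6.80 m

The plume is Gaussian with σ = √(2Dt) = √(2 × 0.53 × 10) = 3.256 m.
C/C_peak = exp(−Δx²/(2σ²)) = 0.58 ⇒ Δx = σ·√(−2 ln 0.58) = 3.256 × 1.044 = 3.399 m.
Width = 2Δx = 6.80 m.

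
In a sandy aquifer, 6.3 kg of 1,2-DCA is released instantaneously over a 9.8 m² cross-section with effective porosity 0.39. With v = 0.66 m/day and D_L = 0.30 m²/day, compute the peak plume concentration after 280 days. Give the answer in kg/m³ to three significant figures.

The peak of an instantaneous 1D plume sits at x = vt; there the Gaussian factor is 1 and C_max = M/(n_e·A·√(4πDt)), where n_e·A is the pore area the mass is dissolved in.
√(4πDt) = √(4π × 0.30 × 280) = 32.49 m, so C_max = 6.3/(0.39 × 9.8 × 32.49) = 0.0507 kg/m³.

0.0507 kg/m³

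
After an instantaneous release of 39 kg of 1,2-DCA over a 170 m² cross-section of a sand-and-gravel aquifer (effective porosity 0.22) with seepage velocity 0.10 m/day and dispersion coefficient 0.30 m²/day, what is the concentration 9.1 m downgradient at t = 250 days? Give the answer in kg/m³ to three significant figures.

0.0146 kg/m³

For an instantaneous plane source, C(x,t) = M/(n_e·A·√(4πDt)) · exp(−(x−vt)²/(4Dt)), with n_e·A the pore (flow) area.
Plume center vt = 0.10 × 250 = 25 m, so the well at 9.1 m is 15.9 m upgradient of the peak.
√(4πDt) = 30.70 m, giving peak height M/(n_e·A·√(4πDt)) = 39/(0.22 × 170 × 30.70) = 0.03397 kg/m³.
(x−vt)²/(4Dt) = (-15.9)²/(4 × 0.30 × 250) = 0.8427; exp(−0.8427) = 0.4305.
C = 0.03397 × 0.4305 = 0.0146 kg/m³.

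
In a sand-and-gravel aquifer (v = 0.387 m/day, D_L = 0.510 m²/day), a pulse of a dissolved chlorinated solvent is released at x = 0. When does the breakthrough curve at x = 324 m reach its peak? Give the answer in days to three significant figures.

For the 1D instantaneous-source solution, setting ∂C/∂t = 0 at fixed x gives v²t² + 2Dt − x² = 0, so t = (√(D² + v²x²) − D)/v².
√(D² + v²x²) = √(0.510² + 0.387² × 324²) = 125.4; v² = 0.149769.
t = (125.4 − 0.510)/0.149769 = 834 days (vs. the pure-advection estimate x/v = 837 d).

834 days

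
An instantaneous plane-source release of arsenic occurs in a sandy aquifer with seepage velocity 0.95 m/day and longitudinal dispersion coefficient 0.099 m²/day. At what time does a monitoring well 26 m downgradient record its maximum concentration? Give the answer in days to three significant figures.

27.3 days

For the 1D instantaneous-source solution, setting ∂C/∂t = 0 at fixed x gives v²t² + 2Dt − x² = 0, so t = (√(D² + v²x²) − D)/v².
√(D² + v²x²) = √(0.099² + 0.95² × 26²) = 24.70; v² = 0.9025.
t = (24.70 − 0.099)/0.9025 = 27.3 days (vs. the pure-advection estimate x/v = 27.4 d).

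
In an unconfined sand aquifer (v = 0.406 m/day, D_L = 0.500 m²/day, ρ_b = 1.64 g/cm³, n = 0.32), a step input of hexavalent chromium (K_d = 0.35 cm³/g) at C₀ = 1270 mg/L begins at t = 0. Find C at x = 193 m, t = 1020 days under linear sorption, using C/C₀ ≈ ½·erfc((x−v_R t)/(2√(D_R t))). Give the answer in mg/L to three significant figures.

Retardation factor R = 1 + ρ_b·K_d/n = 1 + 1.64 × 0.35/0.32 = 2.794.
Sorption retards both mechanisms: v_R = v/R = 0.1453 m/day, D_R = D/R = 0.1790 m²/day.
v_R·t = 0.1453 × 1020 = 148.206 m; 2√(D_R t) = 27.02 m; argument = (193 − 148.206)/27.02 = 1.658.
C = C₀ × ½·erfc(1.658) = 1270 × 0.009520 = 12.1 mg/L.

12.1 mg/L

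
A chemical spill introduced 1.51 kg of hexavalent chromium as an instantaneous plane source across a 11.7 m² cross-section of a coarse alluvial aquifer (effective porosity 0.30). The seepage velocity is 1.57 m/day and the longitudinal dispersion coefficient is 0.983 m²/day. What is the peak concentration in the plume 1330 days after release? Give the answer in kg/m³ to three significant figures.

0.00336 kg/m³

The peak of an instantaneous 1D plume sits at x = vt; there the Gaussian factor is 1 and C_max = M/(n_e·A·√(4πDt)), where n_e·A is the pore area the mass is dissolved in.
√(4πDt) = √(4π × 0.983 × 1330) = 128.2 m, so C_max = 1.51/(0.30 × 11.7 × 128.2) = 0.00336 kg/m³.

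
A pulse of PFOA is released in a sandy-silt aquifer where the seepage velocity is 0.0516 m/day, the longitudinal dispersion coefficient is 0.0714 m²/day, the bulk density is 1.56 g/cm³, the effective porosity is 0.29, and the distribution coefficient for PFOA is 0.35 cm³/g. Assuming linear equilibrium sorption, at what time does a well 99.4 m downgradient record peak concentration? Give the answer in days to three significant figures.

5480 days

Retardation factor R = 1 + ρ_b·K_d/n = 1 + 1.56 × 0.35/0.29 = 2.883.
Sorption retards both mechanisms: v_R = v/R = 0.01790 m/day, D_R = D/R = 0.02477 m²/day.
Peak time from v_R²t² + 2D_R t − x² = 0: t = (√(D_R² + v_R²x²) − D_R)/v_R².
√(D_R² + v_R²x²) = √(0.02477² + 0.01790² × 99.4²) = 1.779; v_R² = 0.0003204.
t = (1.779 − 0.02477)/0.0003204 = 5480 days.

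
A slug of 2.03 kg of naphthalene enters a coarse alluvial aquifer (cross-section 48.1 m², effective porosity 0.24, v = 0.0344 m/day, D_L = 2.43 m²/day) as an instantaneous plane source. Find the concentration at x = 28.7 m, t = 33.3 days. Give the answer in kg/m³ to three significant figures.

0.000528 kg/m³

For an instantaneous plane source, C(x,t) = M/(n_e·A·√(4πDt)) · exp(−(x−vt)²/(4Dt)), with n_e·A the pore (flow) area.
Plume center vt = 0.0344 × 33.3 = 1.14552 m, so the well at 28.7 m is 27.55448 m downgradient of the peak.
√(4πDt) = 31.89 m, giving peak height M/(n_e·A·√(4πDt)) = 2.03/(0.24 × 48.1 × 31.89) = 0.005514 kg/m³.
(x−vt)²/(4Dt) = (27.55448)²/(4 × 2.43 × 33.3) = 2.346; exp(−2.346) = 0.09575.
C = 0.005514 × 0.09575 = 0.000528 kg/m³.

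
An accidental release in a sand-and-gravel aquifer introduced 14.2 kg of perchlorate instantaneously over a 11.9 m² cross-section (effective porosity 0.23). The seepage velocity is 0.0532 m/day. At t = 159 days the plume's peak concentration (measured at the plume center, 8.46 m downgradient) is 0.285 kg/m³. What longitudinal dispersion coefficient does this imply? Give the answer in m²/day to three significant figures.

At the plume center C_max = M/(n_e·A·√(4πDt)), so D = M²/(4πt·(n_e·A·C_max)²).
n_e·A·C_max = 0.23 × 11.9 × 0.285 = 0.7800 kg/m.
D = 14.2²/(4π × 159 × 0.7800²) = 0.166 m²/day.

0.166 m²/day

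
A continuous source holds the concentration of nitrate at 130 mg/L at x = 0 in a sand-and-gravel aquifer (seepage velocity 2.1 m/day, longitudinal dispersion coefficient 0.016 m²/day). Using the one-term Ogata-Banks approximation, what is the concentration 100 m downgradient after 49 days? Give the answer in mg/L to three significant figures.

For a continuous step input, C/C₀ ≈ ½·erfc((x−vt)/(2√(Dt))).
vt = 2.1 × 49 = 102.9 m and 2√(Dt) = 2√(0.016 × 49) = 1.771 m.
Argument (x−vt)/(2√(Dt)) = (100 − 102.9)/1.771 = -1.637; ½·erfc(-1.637) = 0.9897.
C = 130 × 0.9897 = 129 mg/L.

129 mg/L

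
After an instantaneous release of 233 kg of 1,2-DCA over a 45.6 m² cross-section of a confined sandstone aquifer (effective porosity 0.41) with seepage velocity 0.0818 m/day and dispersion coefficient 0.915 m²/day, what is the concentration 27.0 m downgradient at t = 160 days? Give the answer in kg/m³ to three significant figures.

For an instantaneous plane source, C(x,t) = M/(n_e·A·√(4πDt)) · exp(−(x−vt)²/(4Dt)), with n_e·A the pore (flow) area.
Plume center vt = 0.0818 × 160 = 13.088 m, so the well at 27.0 m is 13.912 m downgradient of the peak.
√(4πDt) = 42.89 m, giving peak height M/(n_e·A·√(4πDt)) = 233/(0.41 × 45.6 × 42.89) = 0.2906 kg/m³.
(x−vt)²/(4Dt) = (13.912)²/(4 × 0.915 × 160) = 0.3305; exp(−0.3305) = 0.7186.
C = 0.2906 × 0.7186 = 0.209 kg/m³.

0.209 kg/m³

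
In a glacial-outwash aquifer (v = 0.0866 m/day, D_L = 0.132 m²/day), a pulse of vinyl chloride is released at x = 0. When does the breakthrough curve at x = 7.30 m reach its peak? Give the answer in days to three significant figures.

68.5 days

For the 1D instantaneous-source solution, setting ∂C/∂t = 0 at fixed x gives v²t² + 2Dt − x² = 0, so t = (√(D² + v²x²) − D)/v².
√(D² + v²x²) = √(0.132² + 0.0866² × 7.30²) = 0.6458; v² = 0.00749956.
t = (0.6458 − 0.132)/0.00749956 = 68.5 days (vs. the pure-advection estimate x/v = 84.3 d).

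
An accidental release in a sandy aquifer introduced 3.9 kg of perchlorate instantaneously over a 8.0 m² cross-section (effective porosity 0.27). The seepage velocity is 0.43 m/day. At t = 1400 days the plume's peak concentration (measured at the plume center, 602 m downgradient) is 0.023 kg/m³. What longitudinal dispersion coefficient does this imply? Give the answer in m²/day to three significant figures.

At the plume center C_max = M/(n_e·A·√(4πDt)), so D = M²/(4πt·(n_e·A·C_max)²).
n_e·A·C_max = 0.27 × 8.0 × 0.023 = 0.04968 kg/m.
D = 3.9²/(4π × 1400 × 0.04968²) = 0.350 m²/day.

0.350 m²/day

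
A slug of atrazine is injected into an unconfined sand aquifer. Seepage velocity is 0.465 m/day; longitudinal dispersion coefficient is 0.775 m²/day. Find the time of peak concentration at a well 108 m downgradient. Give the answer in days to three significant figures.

229 days

For the 1D instantaneous-source solution, setting ∂C/∂t = 0 at fixed x gives v²t² + 2Dt − x² = 0, so t = (√(D² + v²x²) − D)/v².
√(D² + v²x²) = √(0.775² + 0.465² × 108²) = 50.23; v² = 0.216225.
t = (50.23 − 0.775)/0.216225 = 229 days (vs. the pure-advection estimate x/v = 232 d).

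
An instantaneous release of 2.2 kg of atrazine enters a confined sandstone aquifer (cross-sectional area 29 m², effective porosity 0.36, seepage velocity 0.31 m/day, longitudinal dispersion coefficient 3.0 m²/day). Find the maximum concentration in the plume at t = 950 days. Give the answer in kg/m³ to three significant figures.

0.00111 kg/m³

The peak of an instantaneous 1D plume sits at x = vt; there the Gaussian factor is 1 and C_max = M/(n_e·A·√(4πDt)), where n_e·A is the pore area the mass is dissolved in.
√(4πDt) = √(4π × 3.0 × 950) = 189.2 m, so C_max = 2.2/(0.36 × 29 × 189.2) = 0.00111 kg/m³.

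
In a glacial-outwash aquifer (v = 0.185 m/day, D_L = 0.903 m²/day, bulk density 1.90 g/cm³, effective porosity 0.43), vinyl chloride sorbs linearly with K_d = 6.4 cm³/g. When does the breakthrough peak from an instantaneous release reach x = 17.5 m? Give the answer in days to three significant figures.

Retardation factor R = 1 + ρ_b·K_d/n = 1 + 1.90 × 6.4/0.43 = 29.28.
Sorption retards both mechanisms: v_R = v/R = 0.006318 m/day, D_R = D/R = 0.03084 m²/day.
Peak time from v_R²t² + 2D_R t − x² = 0: t = (√(D_R² + v_R²x²) − D_R)/v_R².
√(D_R² + v_R²x²) = √(0.03084² + 0.006318² × 17.5²) = 0.1148; v_R² = 3.992e-05.
t = (0.1148 − 0.03084)/3.992e-05 = 2100 days.

2100 days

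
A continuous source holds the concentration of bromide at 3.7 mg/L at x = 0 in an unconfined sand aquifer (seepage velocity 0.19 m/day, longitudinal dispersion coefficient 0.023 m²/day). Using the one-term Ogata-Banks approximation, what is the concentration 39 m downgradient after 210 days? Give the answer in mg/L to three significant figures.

2.27 mg/L

For a continuous step input, C/C₀ ≈ ½·erfc((x−vt)/(2√(Dt))).
vt = 0.19 × 210 = 39.9 m and 2√(Dt) = 2√(0.023 × 210) = 4.395 m.
Argument (x−vt)/(2√(Dt)) = (39 − 39.9)/4.395 = -0.2048; ½·erfc(-0.2048) = 0.6140.
C = 3.7 × 0.6140 = 2.27 mg/L.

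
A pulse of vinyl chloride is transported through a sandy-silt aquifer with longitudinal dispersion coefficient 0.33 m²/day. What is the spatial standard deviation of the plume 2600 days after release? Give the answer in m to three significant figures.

Dispersive spreading gives a Gaussian with σ² = 2Dt; advection only shifts the center.
σ = √(2 × 0.33 × 2600) = 41.4 m.

41.4 m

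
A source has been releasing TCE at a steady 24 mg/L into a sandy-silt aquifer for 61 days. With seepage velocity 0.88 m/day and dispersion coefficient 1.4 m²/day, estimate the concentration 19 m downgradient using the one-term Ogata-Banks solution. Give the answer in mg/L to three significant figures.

For a continuous step input, C/C₀ ≈ ½·erfc((x−vt)/(2√(Dt))).
vt = 0.88 × 61 = 53.68 m and 2√(Dt) = 2√(1.4 × 61) = 18.48 m.
Argument (x−vt)/(2√(Dt)) = (19 − 53.68)/18.48 = -1.877; ½·erfc(-1.877) = 0.9960.
C = 24 × 0.9960 = 23.9 mg/L.

23.9 mg/L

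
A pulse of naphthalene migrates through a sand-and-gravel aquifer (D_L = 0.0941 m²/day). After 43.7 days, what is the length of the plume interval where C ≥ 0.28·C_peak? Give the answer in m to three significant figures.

The plume is Gaussian with σ = √(2Dt) = √(2 × 0.0941 × 43.7) = 2.868 m.
C/C_peak = exp(−Δx²/(2σ²)) = 0.28 ⇒ Δx = σ·√(−2 ln 0.28) = 2.868 × 1.596 = 4.577 m.
Width = 2Δx = 9.15 m.

9.15 m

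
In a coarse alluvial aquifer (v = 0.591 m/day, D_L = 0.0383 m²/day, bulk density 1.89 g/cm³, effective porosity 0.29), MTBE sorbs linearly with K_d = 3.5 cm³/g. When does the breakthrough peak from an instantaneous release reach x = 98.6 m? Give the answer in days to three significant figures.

Retardation factor R = 1 + ρ_b·K_d/n = 1 + 1.89 × 3.5/0.29 = 23.81.
Sorption retards both mechanisms: v_R = v/R = 0.02482 m/day, D_R = D/R = 0.001609 m²/day.
Peak time from v_R²t² + 2D_R t − x² = 0: t = (√(D_R² + v_R²x²) − D_R)/v_R².
√(D_R² + v_R²x²) = √(0.001609² + 0.02482² × 98.6²) = 2.447; v_R² = 0.0006160.
t = (2.447 − 0.001609)/0.0006160 = 3970 days.

3970 days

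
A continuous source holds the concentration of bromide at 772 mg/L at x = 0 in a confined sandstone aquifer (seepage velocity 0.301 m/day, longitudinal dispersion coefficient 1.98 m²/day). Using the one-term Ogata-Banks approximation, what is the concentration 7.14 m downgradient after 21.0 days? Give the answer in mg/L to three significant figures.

For a continuous step input, C/C₀ ≈ ½·erfc((x−vt)/(2√(Dt))).
vt = 0.301 × 21.0 = 6.321 m and 2√(Dt) = 2√(1.98 × 21.0) = 12.90 m.
Argument (x−vt)/(2√(Dt)) = (7.14 − 6.321)/12.90 = 0.06349; ½·erfc(0.06349) = 0.4642.
C = 772 × 0.4642 = 358 mg/L.

358 mg/L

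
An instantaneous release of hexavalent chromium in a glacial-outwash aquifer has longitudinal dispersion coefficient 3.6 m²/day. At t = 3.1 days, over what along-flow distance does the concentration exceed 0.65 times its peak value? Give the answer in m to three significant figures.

8.77 m

The plume is Gaussian with σ = √(2Dt) = √(2 × 3.6 × 3.1) = 4.724 m.
C/C_peak = exp(−Δx²/(2σ²)) = 0.65 ⇒ Δx = σ·√(−2 ln 0.65) = 4.724 × 0.9282 = 4.385 m.
Width = 2Δx = 8.77 m.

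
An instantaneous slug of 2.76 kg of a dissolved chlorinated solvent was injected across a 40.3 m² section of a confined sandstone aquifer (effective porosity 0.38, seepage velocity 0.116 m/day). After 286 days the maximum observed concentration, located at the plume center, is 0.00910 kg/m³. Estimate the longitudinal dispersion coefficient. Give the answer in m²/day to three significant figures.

0.109 m²/day

At the plume center C_max = M/(n_e·A·√(4πDt)), so D = M²/(4πt·(n_e·A·C_max)²).
n_e·A·C_max = 0.38 × 40.3 × 0.00910 = 0.1394 kg/m.
D = 2.76²/(4π × 286 × 0.1394²) = 0.109 m²/day.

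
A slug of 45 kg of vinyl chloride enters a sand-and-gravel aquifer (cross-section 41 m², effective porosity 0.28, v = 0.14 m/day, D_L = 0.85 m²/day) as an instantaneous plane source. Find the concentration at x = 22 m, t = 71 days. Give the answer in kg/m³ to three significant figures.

0.0779 kg/m³

For an instantaneous plane source, C(x,t) = M/(n_e·A·√(4πDt)) · exp(−(x−vt)²/(4Dt)), with n_e·A the pore (flow) area.
Plume center vt = 0.14 × 71 = 9.94 m, so the well at 22 m is 12.06 m downgradient of the peak.
√(4πDt) = 27.54 m, giving peak height M/(n_e·A·√(4πDt)) = 45/(0.28 × 41 × 27.54) = 0.1423 kg/m³.
(x−vt)²/(4Dt) = (12.06)²/(4 × 0.85 × 71) = 0.6025; exp(−0.6025) = 0.5474.
C = 0.1423 × 0.5474 = 0.0779 kg/m³.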